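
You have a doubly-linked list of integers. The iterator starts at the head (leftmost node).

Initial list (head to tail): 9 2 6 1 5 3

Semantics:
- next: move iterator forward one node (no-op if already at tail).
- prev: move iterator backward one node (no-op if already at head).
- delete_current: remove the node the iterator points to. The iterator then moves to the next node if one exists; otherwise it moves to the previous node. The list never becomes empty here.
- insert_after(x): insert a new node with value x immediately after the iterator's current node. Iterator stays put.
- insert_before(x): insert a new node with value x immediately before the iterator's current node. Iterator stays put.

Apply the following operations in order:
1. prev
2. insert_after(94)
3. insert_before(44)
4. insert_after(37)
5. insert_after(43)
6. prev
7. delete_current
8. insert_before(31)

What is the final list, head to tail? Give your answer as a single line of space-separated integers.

Answer: 31 9 43 37 94 2 6 1 5 3

Derivation:
After 1 (prev): list=[9, 2, 6, 1, 5, 3] cursor@9
After 2 (insert_after(94)): list=[9, 94, 2, 6, 1, 5, 3] cursor@9
After 3 (insert_before(44)): list=[44, 9, 94, 2, 6, 1, 5, 3] cursor@9
After 4 (insert_after(37)): list=[44, 9, 37, 94, 2, 6, 1, 5, 3] cursor@9
After 5 (insert_after(43)): list=[44, 9, 43, 37, 94, 2, 6, 1, 5, 3] cursor@9
After 6 (prev): list=[44, 9, 43, 37, 94, 2, 6, 1, 5, 3] cursor@44
After 7 (delete_current): list=[9, 43, 37, 94, 2, 6, 1, 5, 3] cursor@9
After 8 (insert_before(31)): list=[31, 9, 43, 37, 94, 2, 6, 1, 5, 3] cursor@9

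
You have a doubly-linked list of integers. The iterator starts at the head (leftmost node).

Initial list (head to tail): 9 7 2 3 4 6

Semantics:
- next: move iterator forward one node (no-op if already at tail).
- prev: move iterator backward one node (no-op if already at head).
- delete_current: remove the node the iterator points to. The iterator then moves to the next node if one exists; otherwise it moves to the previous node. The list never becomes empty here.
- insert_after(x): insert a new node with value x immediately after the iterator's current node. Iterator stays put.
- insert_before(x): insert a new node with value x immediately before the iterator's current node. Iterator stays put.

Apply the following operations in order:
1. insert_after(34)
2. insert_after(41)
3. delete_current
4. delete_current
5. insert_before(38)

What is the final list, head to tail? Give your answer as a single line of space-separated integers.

Answer: 38 34 7 2 3 4 6

Derivation:
After 1 (insert_after(34)): list=[9, 34, 7, 2, 3, 4, 6] cursor@9
After 2 (insert_after(41)): list=[9, 41, 34, 7, 2, 3, 4, 6] cursor@9
After 3 (delete_current): list=[41, 34, 7, 2, 3, 4, 6] cursor@41
After 4 (delete_current): list=[34, 7, 2, 3, 4, 6] cursor@34
After 5 (insert_before(38)): list=[38, 34, 7, 2, 3, 4, 6] cursor@34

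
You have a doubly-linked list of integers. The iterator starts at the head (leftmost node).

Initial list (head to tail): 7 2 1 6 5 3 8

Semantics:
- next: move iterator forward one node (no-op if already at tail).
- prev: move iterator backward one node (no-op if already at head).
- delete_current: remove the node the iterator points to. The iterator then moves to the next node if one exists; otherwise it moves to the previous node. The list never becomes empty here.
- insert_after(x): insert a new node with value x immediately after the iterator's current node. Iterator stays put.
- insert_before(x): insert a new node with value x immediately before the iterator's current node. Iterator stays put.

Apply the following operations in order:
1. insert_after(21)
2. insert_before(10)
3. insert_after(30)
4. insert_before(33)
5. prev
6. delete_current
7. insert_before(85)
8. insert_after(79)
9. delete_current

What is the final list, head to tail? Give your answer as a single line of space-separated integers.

After 1 (insert_after(21)): list=[7, 21, 2, 1, 6, 5, 3, 8] cursor@7
After 2 (insert_before(10)): list=[10, 7, 21, 2, 1, 6, 5, 3, 8] cursor@7
After 3 (insert_after(30)): list=[10, 7, 30, 21, 2, 1, 6, 5, 3, 8] cursor@7
After 4 (insert_before(33)): list=[10, 33, 7, 30, 21, 2, 1, 6, 5, 3, 8] cursor@7
After 5 (prev): list=[10, 33, 7, 30, 21, 2, 1, 6, 5, 3, 8] cursor@33
After 6 (delete_current): list=[10, 7, 30, 21, 2, 1, 6, 5, 3, 8] cursor@7
After 7 (insert_before(85)): list=[10, 85, 7, 30, 21, 2, 1, 6, 5, 3, 8] cursor@7
After 8 (insert_after(79)): list=[10, 85, 7, 79, 30, 21, 2, 1, 6, 5, 3, 8] cursor@7
After 9 (delete_current): list=[10, 85, 79, 30, 21, 2, 1, 6, 5, 3, 8] cursor@79

Answer: 10 85 79 30 21 2 1 6 5 3 8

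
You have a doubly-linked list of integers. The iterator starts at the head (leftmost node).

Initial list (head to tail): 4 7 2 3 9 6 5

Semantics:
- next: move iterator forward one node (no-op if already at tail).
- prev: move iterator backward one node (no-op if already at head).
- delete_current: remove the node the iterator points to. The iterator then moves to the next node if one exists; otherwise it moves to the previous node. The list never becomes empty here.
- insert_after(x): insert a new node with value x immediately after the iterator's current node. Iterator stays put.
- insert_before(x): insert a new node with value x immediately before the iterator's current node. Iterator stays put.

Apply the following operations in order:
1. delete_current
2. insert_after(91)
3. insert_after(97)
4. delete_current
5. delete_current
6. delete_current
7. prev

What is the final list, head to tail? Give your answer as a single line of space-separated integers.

Answer: 2 3 9 6 5

Derivation:
After 1 (delete_current): list=[7, 2, 3, 9, 6, 5] cursor@7
After 2 (insert_after(91)): list=[7, 91, 2, 3, 9, 6, 5] cursor@7
After 3 (insert_after(97)): list=[7, 97, 91, 2, 3, 9, 6, 5] cursor@7
After 4 (delete_current): list=[97, 91, 2, 3, 9, 6, 5] cursor@97
After 5 (delete_current): list=[91, 2, 3, 9, 6, 5] cursor@91
After 6 (delete_current): list=[2, 3, 9, 6, 5] cursor@2
After 7 (prev): list=[2, 3, 9, 6, 5] cursor@2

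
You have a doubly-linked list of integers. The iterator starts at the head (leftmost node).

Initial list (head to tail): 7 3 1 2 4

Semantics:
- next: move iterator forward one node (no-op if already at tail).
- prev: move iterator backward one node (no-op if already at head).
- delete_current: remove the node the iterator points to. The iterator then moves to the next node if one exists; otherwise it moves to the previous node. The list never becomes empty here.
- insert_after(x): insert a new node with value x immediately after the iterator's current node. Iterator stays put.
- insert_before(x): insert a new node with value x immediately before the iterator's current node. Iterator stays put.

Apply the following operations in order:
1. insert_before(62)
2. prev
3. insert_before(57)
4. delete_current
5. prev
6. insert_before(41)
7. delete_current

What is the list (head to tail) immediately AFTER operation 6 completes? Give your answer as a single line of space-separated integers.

Answer: 41 57 7 3 1 2 4

Derivation:
After 1 (insert_before(62)): list=[62, 7, 3, 1, 2, 4] cursor@7
After 2 (prev): list=[62, 7, 3, 1, 2, 4] cursor@62
After 3 (insert_before(57)): list=[57, 62, 7, 3, 1, 2, 4] cursor@62
After 4 (delete_current): list=[57, 7, 3, 1, 2, 4] cursor@7
After 5 (prev): list=[57, 7, 3, 1, 2, 4] cursor@57
After 6 (insert_before(41)): list=[41, 57, 7, 3, 1, 2, 4] cursor@57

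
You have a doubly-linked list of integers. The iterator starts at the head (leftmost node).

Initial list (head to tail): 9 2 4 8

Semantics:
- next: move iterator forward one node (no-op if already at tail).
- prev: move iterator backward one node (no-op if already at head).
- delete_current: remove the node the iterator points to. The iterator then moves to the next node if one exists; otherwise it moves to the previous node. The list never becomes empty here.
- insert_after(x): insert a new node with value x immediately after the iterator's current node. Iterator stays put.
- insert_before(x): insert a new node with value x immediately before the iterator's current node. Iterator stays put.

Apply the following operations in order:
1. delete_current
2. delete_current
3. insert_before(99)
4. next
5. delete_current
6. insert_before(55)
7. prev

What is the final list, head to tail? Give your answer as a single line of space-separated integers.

After 1 (delete_current): list=[2, 4, 8] cursor@2
After 2 (delete_current): list=[4, 8] cursor@4
After 3 (insert_before(99)): list=[99, 4, 8] cursor@4
After 4 (next): list=[99, 4, 8] cursor@8
After 5 (delete_current): list=[99, 4] cursor@4
After 6 (insert_before(55)): list=[99, 55, 4] cursor@4
After 7 (prev): list=[99, 55, 4] cursor@55

Answer: 99 55 4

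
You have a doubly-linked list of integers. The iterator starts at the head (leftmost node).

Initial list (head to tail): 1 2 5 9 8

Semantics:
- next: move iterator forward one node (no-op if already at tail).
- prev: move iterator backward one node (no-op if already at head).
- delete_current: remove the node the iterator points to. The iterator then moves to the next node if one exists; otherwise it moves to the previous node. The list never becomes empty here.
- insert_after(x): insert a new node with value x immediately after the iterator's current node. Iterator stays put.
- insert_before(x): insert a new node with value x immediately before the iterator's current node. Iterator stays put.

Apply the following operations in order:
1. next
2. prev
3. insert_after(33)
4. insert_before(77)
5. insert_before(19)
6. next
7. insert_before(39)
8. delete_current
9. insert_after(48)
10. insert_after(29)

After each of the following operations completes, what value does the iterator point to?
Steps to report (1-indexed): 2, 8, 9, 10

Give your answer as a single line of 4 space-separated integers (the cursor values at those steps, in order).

After 1 (next): list=[1, 2, 5, 9, 8] cursor@2
After 2 (prev): list=[1, 2, 5, 9, 8] cursor@1
After 3 (insert_after(33)): list=[1, 33, 2, 5, 9, 8] cursor@1
After 4 (insert_before(77)): list=[77, 1, 33, 2, 5, 9, 8] cursor@1
After 5 (insert_before(19)): list=[77, 19, 1, 33, 2, 5, 9, 8] cursor@1
After 6 (next): list=[77, 19, 1, 33, 2, 5, 9, 8] cursor@33
After 7 (insert_before(39)): list=[77, 19, 1, 39, 33, 2, 5, 9, 8] cursor@33
After 8 (delete_current): list=[77, 19, 1, 39, 2, 5, 9, 8] cursor@2
After 9 (insert_after(48)): list=[77, 19, 1, 39, 2, 48, 5, 9, 8] cursor@2
After 10 (insert_after(29)): list=[77, 19, 1, 39, 2, 29, 48, 5, 9, 8] cursor@2

Answer: 1 2 2 2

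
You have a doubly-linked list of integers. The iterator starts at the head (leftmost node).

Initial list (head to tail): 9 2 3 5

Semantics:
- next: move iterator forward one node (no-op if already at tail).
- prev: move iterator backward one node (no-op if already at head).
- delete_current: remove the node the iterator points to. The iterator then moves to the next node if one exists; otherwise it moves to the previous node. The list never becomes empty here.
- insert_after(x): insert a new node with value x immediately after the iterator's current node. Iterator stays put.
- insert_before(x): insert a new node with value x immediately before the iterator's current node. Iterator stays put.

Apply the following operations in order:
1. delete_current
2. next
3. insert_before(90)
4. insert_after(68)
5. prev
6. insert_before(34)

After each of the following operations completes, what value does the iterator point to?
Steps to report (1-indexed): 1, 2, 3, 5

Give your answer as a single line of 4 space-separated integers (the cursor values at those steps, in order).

After 1 (delete_current): list=[2, 3, 5] cursor@2
After 2 (next): list=[2, 3, 5] cursor@3
After 3 (insert_before(90)): list=[2, 90, 3, 5] cursor@3
After 4 (insert_after(68)): list=[2, 90, 3, 68, 5] cursor@3
After 5 (prev): list=[2, 90, 3, 68, 5] cursor@90
After 6 (insert_before(34)): list=[2, 34, 90, 3, 68, 5] cursor@90

Answer: 2 3 3 90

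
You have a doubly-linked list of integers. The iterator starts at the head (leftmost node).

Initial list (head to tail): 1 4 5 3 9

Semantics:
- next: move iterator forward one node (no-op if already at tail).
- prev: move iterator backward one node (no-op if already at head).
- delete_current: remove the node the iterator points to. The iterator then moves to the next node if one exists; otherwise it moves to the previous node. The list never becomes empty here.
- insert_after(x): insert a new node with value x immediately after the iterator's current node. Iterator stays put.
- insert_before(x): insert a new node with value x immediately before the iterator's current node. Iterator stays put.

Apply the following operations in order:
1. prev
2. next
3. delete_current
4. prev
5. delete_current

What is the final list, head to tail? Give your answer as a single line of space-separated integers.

Answer: 5 3 9

Derivation:
After 1 (prev): list=[1, 4, 5, 3, 9] cursor@1
After 2 (next): list=[1, 4, 5, 3, 9] cursor@4
After 3 (delete_current): list=[1, 5, 3, 9] cursor@5
After 4 (prev): list=[1, 5, 3, 9] cursor@1
After 5 (delete_current): list=[5, 3, 9] cursor@5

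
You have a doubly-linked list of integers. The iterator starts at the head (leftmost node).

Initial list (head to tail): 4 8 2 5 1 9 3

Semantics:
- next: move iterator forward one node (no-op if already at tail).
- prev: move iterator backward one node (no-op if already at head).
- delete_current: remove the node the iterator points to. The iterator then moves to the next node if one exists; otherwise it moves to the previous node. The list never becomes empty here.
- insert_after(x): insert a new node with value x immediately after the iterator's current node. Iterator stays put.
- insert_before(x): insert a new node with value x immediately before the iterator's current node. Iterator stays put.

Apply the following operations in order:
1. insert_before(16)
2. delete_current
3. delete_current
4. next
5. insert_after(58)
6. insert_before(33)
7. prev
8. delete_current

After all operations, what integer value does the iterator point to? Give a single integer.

After 1 (insert_before(16)): list=[16, 4, 8, 2, 5, 1, 9, 3] cursor@4
After 2 (delete_current): list=[16, 8, 2, 5, 1, 9, 3] cursor@8
After 3 (delete_current): list=[16, 2, 5, 1, 9, 3] cursor@2
After 4 (next): list=[16, 2, 5, 1, 9, 3] cursor@5
After 5 (insert_after(58)): list=[16, 2, 5, 58, 1, 9, 3] cursor@5
After 6 (insert_before(33)): list=[16, 2, 33, 5, 58, 1, 9, 3] cursor@5
After 7 (prev): list=[16, 2, 33, 5, 58, 1, 9, 3] cursor@33
After 8 (delete_current): list=[16, 2, 5, 58, 1, 9, 3] cursor@5

Answer: 5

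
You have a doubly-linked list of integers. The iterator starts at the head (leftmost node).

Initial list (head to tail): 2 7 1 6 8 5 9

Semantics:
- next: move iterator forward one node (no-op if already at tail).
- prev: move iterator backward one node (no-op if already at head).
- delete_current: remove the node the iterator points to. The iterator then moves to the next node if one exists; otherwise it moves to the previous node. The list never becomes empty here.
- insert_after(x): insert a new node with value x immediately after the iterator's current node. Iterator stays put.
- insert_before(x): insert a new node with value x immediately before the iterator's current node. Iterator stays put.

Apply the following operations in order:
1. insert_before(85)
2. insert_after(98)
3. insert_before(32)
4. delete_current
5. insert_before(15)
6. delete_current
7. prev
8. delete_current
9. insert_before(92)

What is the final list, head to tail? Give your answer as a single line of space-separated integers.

After 1 (insert_before(85)): list=[85, 2, 7, 1, 6, 8, 5, 9] cursor@2
After 2 (insert_after(98)): list=[85, 2, 98, 7, 1, 6, 8, 5, 9] cursor@2
After 3 (insert_before(32)): list=[85, 32, 2, 98, 7, 1, 6, 8, 5, 9] cursor@2
After 4 (delete_current): list=[85, 32, 98, 7, 1, 6, 8, 5, 9] cursor@98
After 5 (insert_before(15)): list=[85, 32, 15, 98, 7, 1, 6, 8, 5, 9] cursor@98
After 6 (delete_current): list=[85, 32, 15, 7, 1, 6, 8, 5, 9] cursor@7
After 7 (prev): list=[85, 32, 15, 7, 1, 6, 8, 5, 9] cursor@15
After 8 (delete_current): list=[85, 32, 7, 1, 6, 8, 5, 9] cursor@7
After 9 (insert_before(92)): list=[85, 32, 92, 7, 1, 6, 8, 5, 9] cursor@7

Answer: 85 32 92 7 1 6 8 5 9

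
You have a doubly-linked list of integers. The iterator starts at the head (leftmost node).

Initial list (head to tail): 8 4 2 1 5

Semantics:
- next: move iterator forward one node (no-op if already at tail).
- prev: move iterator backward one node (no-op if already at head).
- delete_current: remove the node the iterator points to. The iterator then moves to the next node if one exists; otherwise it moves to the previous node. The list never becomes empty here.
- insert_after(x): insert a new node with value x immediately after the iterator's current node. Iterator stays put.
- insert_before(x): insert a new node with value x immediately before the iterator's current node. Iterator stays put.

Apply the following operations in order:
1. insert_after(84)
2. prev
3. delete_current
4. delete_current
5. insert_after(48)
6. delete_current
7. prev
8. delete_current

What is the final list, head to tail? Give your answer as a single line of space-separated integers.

After 1 (insert_after(84)): list=[8, 84, 4, 2, 1, 5] cursor@8
After 2 (prev): list=[8, 84, 4, 2, 1, 5] cursor@8
After 3 (delete_current): list=[84, 4, 2, 1, 5] cursor@84
After 4 (delete_current): list=[4, 2, 1, 5] cursor@4
After 5 (insert_after(48)): list=[4, 48, 2, 1, 5] cursor@4
After 6 (delete_current): list=[48, 2, 1, 5] cursor@48
After 7 (prev): list=[48, 2, 1, 5] cursor@48
After 8 (delete_current): list=[2, 1, 5] cursor@2

Answer: 2 1 5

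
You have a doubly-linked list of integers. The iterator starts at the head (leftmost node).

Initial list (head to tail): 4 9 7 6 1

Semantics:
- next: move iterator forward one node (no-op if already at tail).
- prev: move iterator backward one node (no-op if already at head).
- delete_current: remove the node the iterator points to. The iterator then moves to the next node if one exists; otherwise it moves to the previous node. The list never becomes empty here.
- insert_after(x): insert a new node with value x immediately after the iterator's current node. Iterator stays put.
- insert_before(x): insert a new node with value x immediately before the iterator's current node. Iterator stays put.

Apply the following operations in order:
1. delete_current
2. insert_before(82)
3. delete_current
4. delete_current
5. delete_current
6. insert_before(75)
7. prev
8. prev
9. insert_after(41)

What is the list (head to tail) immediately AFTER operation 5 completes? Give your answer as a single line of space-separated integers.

After 1 (delete_current): list=[9, 7, 6, 1] cursor@9
After 2 (insert_before(82)): list=[82, 9, 7, 6, 1] cursor@9
After 3 (delete_current): list=[82, 7, 6, 1] cursor@7
After 4 (delete_current): list=[82, 6, 1] cursor@6
After 5 (delete_current): list=[82, 1] cursor@1

Answer: 82 1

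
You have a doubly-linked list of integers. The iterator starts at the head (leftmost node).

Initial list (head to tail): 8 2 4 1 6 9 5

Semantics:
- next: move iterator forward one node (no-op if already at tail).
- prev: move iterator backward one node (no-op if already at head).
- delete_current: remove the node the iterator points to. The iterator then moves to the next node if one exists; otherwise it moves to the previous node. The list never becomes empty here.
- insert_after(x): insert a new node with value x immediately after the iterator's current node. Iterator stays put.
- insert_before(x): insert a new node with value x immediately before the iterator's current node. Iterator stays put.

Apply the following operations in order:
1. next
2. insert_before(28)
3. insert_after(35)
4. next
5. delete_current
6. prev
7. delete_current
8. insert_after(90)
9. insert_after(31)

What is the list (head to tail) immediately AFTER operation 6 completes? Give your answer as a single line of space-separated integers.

After 1 (next): list=[8, 2, 4, 1, 6, 9, 5] cursor@2
After 2 (insert_before(28)): list=[8, 28, 2, 4, 1, 6, 9, 5] cursor@2
After 3 (insert_after(35)): list=[8, 28, 2, 35, 4, 1, 6, 9, 5] cursor@2
After 4 (next): list=[8, 28, 2, 35, 4, 1, 6, 9, 5] cursor@35
After 5 (delete_current): list=[8, 28, 2, 4, 1, 6, 9, 5] cursor@4
After 6 (prev): list=[8, 28, 2, 4, 1, 6, 9, 5] cursor@2

Answer: 8 28 2 4 1 6 9 5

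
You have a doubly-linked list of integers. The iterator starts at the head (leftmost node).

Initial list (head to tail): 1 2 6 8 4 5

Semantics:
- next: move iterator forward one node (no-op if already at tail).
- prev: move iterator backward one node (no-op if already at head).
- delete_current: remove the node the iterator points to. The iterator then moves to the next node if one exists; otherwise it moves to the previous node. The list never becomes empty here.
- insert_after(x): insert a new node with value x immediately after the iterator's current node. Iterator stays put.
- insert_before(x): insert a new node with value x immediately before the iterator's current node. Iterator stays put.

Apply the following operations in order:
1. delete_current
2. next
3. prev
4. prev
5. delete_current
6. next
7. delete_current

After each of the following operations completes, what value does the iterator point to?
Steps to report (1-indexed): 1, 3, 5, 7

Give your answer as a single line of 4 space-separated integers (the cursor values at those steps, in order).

Answer: 2 2 6 4

Derivation:
After 1 (delete_current): list=[2, 6, 8, 4, 5] cursor@2
After 2 (next): list=[2, 6, 8, 4, 5] cursor@6
After 3 (prev): list=[2, 6, 8, 4, 5] cursor@2
After 4 (prev): list=[2, 6, 8, 4, 5] cursor@2
After 5 (delete_current): list=[6, 8, 4, 5] cursor@6
After 6 (next): list=[6, 8, 4, 5] cursor@8
After 7 (delete_current): list=[6, 4, 5] cursor@4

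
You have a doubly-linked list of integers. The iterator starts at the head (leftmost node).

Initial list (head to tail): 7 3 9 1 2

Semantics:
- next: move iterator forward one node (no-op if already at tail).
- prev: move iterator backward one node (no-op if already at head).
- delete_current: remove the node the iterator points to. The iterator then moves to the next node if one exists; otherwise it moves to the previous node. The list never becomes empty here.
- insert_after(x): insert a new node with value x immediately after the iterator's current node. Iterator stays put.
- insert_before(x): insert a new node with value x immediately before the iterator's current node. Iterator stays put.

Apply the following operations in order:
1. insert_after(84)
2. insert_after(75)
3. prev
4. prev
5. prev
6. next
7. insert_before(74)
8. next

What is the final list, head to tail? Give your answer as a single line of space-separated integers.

Answer: 7 74 75 84 3 9 1 2

Derivation:
After 1 (insert_after(84)): list=[7, 84, 3, 9, 1, 2] cursor@7
After 2 (insert_after(75)): list=[7, 75, 84, 3, 9, 1, 2] cursor@7
After 3 (prev): list=[7, 75, 84, 3, 9, 1, 2] cursor@7
After 4 (prev): list=[7, 75, 84, 3, 9, 1, 2] cursor@7
After 5 (prev): list=[7, 75, 84, 3, 9, 1, 2] cursor@7
After 6 (next): list=[7, 75, 84, 3, 9, 1, 2] cursor@75
After 7 (insert_before(74)): list=[7, 74, 75, 84, 3, 9, 1, 2] cursor@75
After 8 (next): list=[7, 74, 75, 84, 3, 9, 1, 2] cursor@84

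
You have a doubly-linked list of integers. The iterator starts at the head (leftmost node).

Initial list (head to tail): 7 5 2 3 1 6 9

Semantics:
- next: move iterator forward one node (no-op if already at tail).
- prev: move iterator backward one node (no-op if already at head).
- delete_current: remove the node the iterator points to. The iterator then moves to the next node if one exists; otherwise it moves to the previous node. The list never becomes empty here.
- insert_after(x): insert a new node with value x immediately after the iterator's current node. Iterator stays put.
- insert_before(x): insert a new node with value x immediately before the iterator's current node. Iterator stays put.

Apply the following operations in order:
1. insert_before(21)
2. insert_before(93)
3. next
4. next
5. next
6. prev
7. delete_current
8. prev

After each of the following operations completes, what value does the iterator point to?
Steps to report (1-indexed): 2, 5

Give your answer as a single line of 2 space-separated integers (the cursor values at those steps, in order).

Answer: 7 3

Derivation:
After 1 (insert_before(21)): list=[21, 7, 5, 2, 3, 1, 6, 9] cursor@7
After 2 (insert_before(93)): list=[21, 93, 7, 5, 2, 3, 1, 6, 9] cursor@7
After 3 (next): list=[21, 93, 7, 5, 2, 3, 1, 6, 9] cursor@5
After 4 (next): list=[21, 93, 7, 5, 2, 3, 1, 6, 9] cursor@2
After 5 (next): list=[21, 93, 7, 5, 2, 3, 1, 6, 9] cursor@3
After 6 (prev): list=[21, 93, 7, 5, 2, 3, 1, 6, 9] cursor@2
After 7 (delete_current): list=[21, 93, 7, 5, 3, 1, 6, 9] cursor@3
After 8 (prev): list=[21, 93, 7, 5, 3, 1, 6, 9] cursor@5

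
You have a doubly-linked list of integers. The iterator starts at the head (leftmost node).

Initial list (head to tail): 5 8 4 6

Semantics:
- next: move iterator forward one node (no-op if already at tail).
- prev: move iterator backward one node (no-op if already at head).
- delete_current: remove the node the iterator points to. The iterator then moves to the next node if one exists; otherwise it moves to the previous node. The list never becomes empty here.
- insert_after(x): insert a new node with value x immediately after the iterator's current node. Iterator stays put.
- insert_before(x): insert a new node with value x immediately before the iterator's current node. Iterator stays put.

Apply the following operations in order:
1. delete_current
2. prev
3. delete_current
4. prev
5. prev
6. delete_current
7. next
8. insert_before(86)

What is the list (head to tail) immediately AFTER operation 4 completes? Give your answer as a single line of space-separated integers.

Answer: 4 6

Derivation:
After 1 (delete_current): list=[8, 4, 6] cursor@8
After 2 (prev): list=[8, 4, 6] cursor@8
After 3 (delete_current): list=[4, 6] cursor@4
After 4 (prev): list=[4, 6] cursor@4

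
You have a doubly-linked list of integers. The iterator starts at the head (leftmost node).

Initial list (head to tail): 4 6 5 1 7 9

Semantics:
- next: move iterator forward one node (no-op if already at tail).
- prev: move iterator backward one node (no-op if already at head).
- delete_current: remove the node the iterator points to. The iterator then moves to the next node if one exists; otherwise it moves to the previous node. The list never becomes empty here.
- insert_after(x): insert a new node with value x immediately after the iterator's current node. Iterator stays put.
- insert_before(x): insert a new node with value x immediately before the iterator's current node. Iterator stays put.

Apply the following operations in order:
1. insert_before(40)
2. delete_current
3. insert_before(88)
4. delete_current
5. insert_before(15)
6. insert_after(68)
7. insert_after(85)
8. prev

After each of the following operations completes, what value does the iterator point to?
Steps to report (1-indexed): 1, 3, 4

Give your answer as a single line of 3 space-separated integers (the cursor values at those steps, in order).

Answer: 4 6 5

Derivation:
After 1 (insert_before(40)): list=[40, 4, 6, 5, 1, 7, 9] cursor@4
After 2 (delete_current): list=[40, 6, 5, 1, 7, 9] cursor@6
After 3 (insert_before(88)): list=[40, 88, 6, 5, 1, 7, 9] cursor@6
After 4 (delete_current): list=[40, 88, 5, 1, 7, 9] cursor@5
After 5 (insert_before(15)): list=[40, 88, 15, 5, 1, 7, 9] cursor@5
After 6 (insert_after(68)): list=[40, 88, 15, 5, 68, 1, 7, 9] cursor@5
After 7 (insert_after(85)): list=[40, 88, 15, 5, 85, 68, 1, 7, 9] cursor@5
After 8 (prev): list=[40, 88, 15, 5, 85, 68, 1, 7, 9] cursor@15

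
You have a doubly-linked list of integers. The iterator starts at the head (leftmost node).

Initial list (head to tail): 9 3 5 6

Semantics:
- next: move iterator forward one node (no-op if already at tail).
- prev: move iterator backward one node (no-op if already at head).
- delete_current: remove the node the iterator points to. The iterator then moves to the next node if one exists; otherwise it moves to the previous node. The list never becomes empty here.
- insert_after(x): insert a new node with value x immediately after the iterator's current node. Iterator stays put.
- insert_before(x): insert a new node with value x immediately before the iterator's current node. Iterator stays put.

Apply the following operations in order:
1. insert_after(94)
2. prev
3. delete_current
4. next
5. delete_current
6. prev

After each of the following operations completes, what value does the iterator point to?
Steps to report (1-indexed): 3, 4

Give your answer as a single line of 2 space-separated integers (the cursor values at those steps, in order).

After 1 (insert_after(94)): list=[9, 94, 3, 5, 6] cursor@9
After 2 (prev): list=[9, 94, 3, 5, 6] cursor@9
After 3 (delete_current): list=[94, 3, 5, 6] cursor@94
After 4 (next): list=[94, 3, 5, 6] cursor@3
After 5 (delete_current): list=[94, 5, 6] cursor@5
After 6 (prev): list=[94, 5, 6] cursor@94

Answer: 94 3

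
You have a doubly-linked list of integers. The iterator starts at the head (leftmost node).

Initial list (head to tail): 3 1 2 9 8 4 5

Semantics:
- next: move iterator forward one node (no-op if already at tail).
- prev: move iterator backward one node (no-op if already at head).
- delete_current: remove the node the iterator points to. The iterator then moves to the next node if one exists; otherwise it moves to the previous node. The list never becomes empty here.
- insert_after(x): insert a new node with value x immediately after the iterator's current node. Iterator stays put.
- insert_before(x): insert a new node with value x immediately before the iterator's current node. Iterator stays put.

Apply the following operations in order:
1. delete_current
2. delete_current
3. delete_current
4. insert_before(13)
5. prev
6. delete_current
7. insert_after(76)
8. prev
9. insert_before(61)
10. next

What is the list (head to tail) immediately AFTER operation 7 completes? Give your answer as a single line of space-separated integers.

Answer: 9 76 8 4 5

Derivation:
After 1 (delete_current): list=[1, 2, 9, 8, 4, 5] cursor@1
After 2 (delete_current): list=[2, 9, 8, 4, 5] cursor@2
After 3 (delete_current): list=[9, 8, 4, 5] cursor@9
After 4 (insert_before(13)): list=[13, 9, 8, 4, 5] cursor@9
After 5 (prev): list=[13, 9, 8, 4, 5] cursor@13
After 6 (delete_current): list=[9, 8, 4, 5] cursor@9
After 7 (insert_after(76)): list=[9, 76, 8, 4, 5] cursor@9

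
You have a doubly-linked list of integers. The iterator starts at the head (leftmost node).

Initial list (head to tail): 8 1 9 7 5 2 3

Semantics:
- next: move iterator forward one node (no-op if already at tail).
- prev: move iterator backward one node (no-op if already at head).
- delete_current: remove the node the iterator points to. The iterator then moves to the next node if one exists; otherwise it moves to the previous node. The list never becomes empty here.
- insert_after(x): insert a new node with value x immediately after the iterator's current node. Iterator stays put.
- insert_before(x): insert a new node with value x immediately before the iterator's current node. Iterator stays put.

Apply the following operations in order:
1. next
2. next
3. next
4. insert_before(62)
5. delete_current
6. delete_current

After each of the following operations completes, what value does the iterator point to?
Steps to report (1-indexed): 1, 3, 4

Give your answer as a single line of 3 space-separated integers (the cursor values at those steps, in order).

After 1 (next): list=[8, 1, 9, 7, 5, 2, 3] cursor@1
After 2 (next): list=[8, 1, 9, 7, 5, 2, 3] cursor@9
After 3 (next): list=[8, 1, 9, 7, 5, 2, 3] cursor@7
After 4 (insert_before(62)): list=[8, 1, 9, 62, 7, 5, 2, 3] cursor@7
After 5 (delete_current): list=[8, 1, 9, 62, 5, 2, 3] cursor@5
After 6 (delete_current): list=[8, 1, 9, 62, 2, 3] cursor@2

Answer: 1 7 7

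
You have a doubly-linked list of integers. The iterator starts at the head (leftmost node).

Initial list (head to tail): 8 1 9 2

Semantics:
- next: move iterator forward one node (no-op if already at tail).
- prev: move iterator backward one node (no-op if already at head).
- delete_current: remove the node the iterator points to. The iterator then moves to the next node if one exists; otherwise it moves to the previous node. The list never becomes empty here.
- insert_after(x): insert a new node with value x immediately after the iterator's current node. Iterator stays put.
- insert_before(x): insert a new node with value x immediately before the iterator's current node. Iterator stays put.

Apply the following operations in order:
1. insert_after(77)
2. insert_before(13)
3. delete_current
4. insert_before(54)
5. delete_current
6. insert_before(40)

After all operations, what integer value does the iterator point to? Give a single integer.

Answer: 1

Derivation:
After 1 (insert_after(77)): list=[8, 77, 1, 9, 2] cursor@8
After 2 (insert_before(13)): list=[13, 8, 77, 1, 9, 2] cursor@8
After 3 (delete_current): list=[13, 77, 1, 9, 2] cursor@77
After 4 (insert_before(54)): list=[13, 54, 77, 1, 9, 2] cursor@77
After 5 (delete_current): list=[13, 54, 1, 9, 2] cursor@1
After 6 (insert_before(40)): list=[13, 54, 40, 1, 9, 2] cursor@1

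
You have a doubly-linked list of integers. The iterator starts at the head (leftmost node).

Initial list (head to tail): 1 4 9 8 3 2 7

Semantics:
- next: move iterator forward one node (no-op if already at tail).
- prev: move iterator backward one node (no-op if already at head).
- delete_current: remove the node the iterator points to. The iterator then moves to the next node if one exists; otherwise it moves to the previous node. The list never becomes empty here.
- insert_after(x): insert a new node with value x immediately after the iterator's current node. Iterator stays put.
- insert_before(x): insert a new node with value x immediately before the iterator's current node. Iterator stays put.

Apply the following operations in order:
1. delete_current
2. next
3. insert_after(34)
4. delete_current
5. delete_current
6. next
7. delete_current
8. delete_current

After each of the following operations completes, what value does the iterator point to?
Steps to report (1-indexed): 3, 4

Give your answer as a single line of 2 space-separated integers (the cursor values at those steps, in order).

Answer: 9 34

Derivation:
After 1 (delete_current): list=[4, 9, 8, 3, 2, 7] cursor@4
After 2 (next): list=[4, 9, 8, 3, 2, 7] cursor@9
After 3 (insert_after(34)): list=[4, 9, 34, 8, 3, 2, 7] cursor@9
After 4 (delete_current): list=[4, 34, 8, 3, 2, 7] cursor@34
After 5 (delete_current): list=[4, 8, 3, 2, 7] cursor@8
After 6 (next): list=[4, 8, 3, 2, 7] cursor@3
After 7 (delete_current): list=[4, 8, 2, 7] cursor@2
After 8 (delete_current): list=[4, 8, 7] cursor@7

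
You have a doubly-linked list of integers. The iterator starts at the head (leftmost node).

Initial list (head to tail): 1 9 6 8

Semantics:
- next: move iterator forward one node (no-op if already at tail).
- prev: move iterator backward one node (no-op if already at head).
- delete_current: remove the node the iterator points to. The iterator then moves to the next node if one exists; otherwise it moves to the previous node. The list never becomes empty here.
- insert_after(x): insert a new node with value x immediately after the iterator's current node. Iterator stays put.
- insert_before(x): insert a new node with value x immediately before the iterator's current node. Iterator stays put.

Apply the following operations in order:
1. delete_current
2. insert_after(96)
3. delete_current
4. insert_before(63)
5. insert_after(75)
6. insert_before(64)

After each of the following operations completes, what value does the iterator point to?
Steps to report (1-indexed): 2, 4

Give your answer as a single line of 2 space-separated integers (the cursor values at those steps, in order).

Answer: 9 96

Derivation:
After 1 (delete_current): list=[9, 6, 8] cursor@9
After 2 (insert_after(96)): list=[9, 96, 6, 8] cursor@9
After 3 (delete_current): list=[96, 6, 8] cursor@96
After 4 (insert_before(63)): list=[63, 96, 6, 8] cursor@96
After 5 (insert_after(75)): list=[63, 96, 75, 6, 8] cursor@96
After 6 (insert_before(64)): list=[63, 64, 96, 75, 6, 8] cursor@96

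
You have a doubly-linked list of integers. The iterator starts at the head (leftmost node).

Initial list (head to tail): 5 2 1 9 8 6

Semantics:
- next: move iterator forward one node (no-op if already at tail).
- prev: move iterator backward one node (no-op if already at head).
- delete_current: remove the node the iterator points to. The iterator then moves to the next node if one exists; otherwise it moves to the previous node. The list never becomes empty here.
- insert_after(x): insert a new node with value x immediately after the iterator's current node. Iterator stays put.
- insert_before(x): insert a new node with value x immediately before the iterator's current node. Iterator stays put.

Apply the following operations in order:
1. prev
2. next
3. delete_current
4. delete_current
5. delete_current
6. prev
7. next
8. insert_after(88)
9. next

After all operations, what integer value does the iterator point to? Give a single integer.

Answer: 88

Derivation:
After 1 (prev): list=[5, 2, 1, 9, 8, 6] cursor@5
After 2 (next): list=[5, 2, 1, 9, 8, 6] cursor@2
After 3 (delete_current): list=[5, 1, 9, 8, 6] cursor@1
After 4 (delete_current): list=[5, 9, 8, 6] cursor@9
After 5 (delete_current): list=[5, 8, 6] cursor@8
After 6 (prev): list=[5, 8, 6] cursor@5
After 7 (next): list=[5, 8, 6] cursor@8
After 8 (insert_after(88)): list=[5, 8, 88, 6] cursor@8
After 9 (next): list=[5, 8, 88, 6] cursor@88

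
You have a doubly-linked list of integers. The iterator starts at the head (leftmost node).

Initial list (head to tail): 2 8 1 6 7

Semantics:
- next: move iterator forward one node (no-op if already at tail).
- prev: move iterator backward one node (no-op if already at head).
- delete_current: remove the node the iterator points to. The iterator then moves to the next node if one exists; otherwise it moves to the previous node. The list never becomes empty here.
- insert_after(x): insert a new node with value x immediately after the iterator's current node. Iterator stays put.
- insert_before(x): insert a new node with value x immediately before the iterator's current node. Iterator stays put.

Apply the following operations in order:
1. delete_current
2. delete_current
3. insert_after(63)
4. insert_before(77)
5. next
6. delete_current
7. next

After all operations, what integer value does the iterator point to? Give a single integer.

After 1 (delete_current): list=[8, 1, 6, 7] cursor@8
After 2 (delete_current): list=[1, 6, 7] cursor@1
After 3 (insert_after(63)): list=[1, 63, 6, 7] cursor@1
After 4 (insert_before(77)): list=[77, 1, 63, 6, 7] cursor@1
After 5 (next): list=[77, 1, 63, 6, 7] cursor@63
After 6 (delete_current): list=[77, 1, 6, 7] cursor@6
After 7 (next): list=[77, 1, 6, 7] cursor@7

Answer: 7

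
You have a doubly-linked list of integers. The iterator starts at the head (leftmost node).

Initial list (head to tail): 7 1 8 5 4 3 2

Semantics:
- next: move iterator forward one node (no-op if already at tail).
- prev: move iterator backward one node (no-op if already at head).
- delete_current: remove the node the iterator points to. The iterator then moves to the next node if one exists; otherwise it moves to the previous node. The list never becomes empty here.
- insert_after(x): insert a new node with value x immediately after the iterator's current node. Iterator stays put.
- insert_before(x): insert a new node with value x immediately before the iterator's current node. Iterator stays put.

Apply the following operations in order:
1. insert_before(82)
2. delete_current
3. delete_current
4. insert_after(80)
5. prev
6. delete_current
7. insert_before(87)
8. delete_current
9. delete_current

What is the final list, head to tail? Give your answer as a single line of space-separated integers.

After 1 (insert_before(82)): list=[82, 7, 1, 8, 5, 4, 3, 2] cursor@7
After 2 (delete_current): list=[82, 1, 8, 5, 4, 3, 2] cursor@1
After 3 (delete_current): list=[82, 8, 5, 4, 3, 2] cursor@8
After 4 (insert_after(80)): list=[82, 8, 80, 5, 4, 3, 2] cursor@8
After 5 (prev): list=[82, 8, 80, 5, 4, 3, 2] cursor@82
After 6 (delete_current): list=[8, 80, 5, 4, 3, 2] cursor@8
After 7 (insert_before(87)): list=[87, 8, 80, 5, 4, 3, 2] cursor@8
After 8 (delete_current): list=[87, 80, 5, 4, 3, 2] cursor@80
After 9 (delete_current): list=[87, 5, 4, 3, 2] cursor@5

Answer: 87 5 4 3 2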